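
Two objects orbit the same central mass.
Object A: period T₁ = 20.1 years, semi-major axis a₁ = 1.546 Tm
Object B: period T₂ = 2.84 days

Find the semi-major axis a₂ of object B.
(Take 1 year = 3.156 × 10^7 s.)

Convert to SI: T₁ = 20.1 years = 6.34356e+08 s; a₁ = 1.546 Tm = 1.546e+12 m; T₂ = 2.84 days = 245376 s.
Kepler's third law: (T₁/T₂)² = (a₁/a₂)³ ⇒ a₂ = a₁ · (T₂/T₁)^(2/3).
T₂/T₁ = 245376 / 6.34356e+08 = 0.000386811.
a₂ = 1.546e+12 · (0.000386811)^(2/3) m ≈ 8.207e+09 m = 8.207 Gm.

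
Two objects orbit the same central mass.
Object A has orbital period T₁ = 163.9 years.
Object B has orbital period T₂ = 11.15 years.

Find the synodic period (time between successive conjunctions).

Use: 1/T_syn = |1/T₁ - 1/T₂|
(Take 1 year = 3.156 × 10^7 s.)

Convert to SI: T₁ = 163.9 years = 5.17268e+09 s; T₂ = 11.15 years = 3.51894e+08 s.
T_syn = |T₁ · T₂ / (T₁ − T₂)|.
T_syn = |5.17268e+09 · 3.51894e+08 / (5.17268e+09 − 3.51894e+08)| s ≈ 3.776e+08 s = 11.96 years.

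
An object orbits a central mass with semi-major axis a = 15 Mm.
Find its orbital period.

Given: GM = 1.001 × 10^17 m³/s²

Convert to SI: a = 15 Mm = 1.5e+07 m.
Kepler's third law: T = 2π √(a³ / GM).
Substituting a = 1.5e+07 m and GM = 1.001e+17 m³/s²:
T = 2π √((1.5e+07)³ / 1.001e+17) s
T ≈ 1154 s = 19.23 minutes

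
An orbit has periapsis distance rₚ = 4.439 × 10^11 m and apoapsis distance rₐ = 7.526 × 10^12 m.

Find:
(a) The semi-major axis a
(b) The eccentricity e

(a) a = (rₚ + rₐ) / 2 = (4.439e+11 + 7.526e+12) / 2 ≈ 3.985e+12 m = 3.985 × 10^12 m.
(b) e = (rₐ − rₚ) / (rₐ + rₚ) = (7.526e+12 − 4.439e+11) / (7.526e+12 + 4.439e+11) ≈ 0.8886.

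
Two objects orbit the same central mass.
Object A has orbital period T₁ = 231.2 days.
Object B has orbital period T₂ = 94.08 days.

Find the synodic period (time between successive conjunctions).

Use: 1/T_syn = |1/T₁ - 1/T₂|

Convert to SI: T₁ = 231.2 days = 1.99757e+07 s; T₂ = 94.08 days = 8.12851e+06 s.
T_syn = |T₁ · T₂ / (T₁ − T₂)|.
T_syn = |1.99757e+07 · 8.12851e+06 / (1.99757e+07 − 8.12851e+06)| s ≈ 1.371e+07 s = 158.6 days.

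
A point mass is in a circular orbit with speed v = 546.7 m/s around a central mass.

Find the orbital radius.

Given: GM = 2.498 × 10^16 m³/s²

For a circular orbit, v² = GM / r, so r = GM / v².
r = 2.498e+16 / (546.7)² m ≈ 8.358e+10 m = 8.358 × 10^10 m.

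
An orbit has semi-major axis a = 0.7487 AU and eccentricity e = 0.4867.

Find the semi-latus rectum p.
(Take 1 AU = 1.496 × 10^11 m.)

Convert to SI: a = 0.7487 AU = 1.12006e+11 m.
p = a (1 − e²).
p = 1.12006e+11 · (1 − (0.4867)²) = 1.12006e+11 · 0.763123 ≈ 8.547e+10 m = 0.5714 AU.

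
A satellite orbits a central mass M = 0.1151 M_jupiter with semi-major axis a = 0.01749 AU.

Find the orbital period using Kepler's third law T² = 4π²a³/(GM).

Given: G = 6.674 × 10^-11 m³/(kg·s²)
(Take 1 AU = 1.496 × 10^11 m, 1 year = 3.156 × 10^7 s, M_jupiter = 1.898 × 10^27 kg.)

Convert to SI: a = 0.01749 AU = 2.6165e+09 m; M = 0.1151 M_jupiter = 2.1846e+26 kg.
GM = G · M = 6.674e-11 · 2.1846e+26 = 1.458e+16 m³/s².
Kepler's third law: T = 2π √(a³ / GM).
Substituting a = 2.6165e+09 m and GM = 1.458e+16 m³/s²:
T = 2π √((2.6165e+09)³ / 1.458e+16) s
T ≈ 6.964e+06 s = 0.2207 years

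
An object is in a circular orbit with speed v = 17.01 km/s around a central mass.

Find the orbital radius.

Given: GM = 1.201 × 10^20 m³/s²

Convert to SI: v = 17.01 km/s = 17010 m/s.
For a circular orbit, v² = GM / r, so r = GM / v².
r = 1.201e+20 / (17010)² m ≈ 4.151e+11 m = 415.1 Gm.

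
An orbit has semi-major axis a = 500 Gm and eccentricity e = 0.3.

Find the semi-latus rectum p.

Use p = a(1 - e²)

Convert to SI: a = 500 Gm = 5e+11 m.
p = a (1 − e²).
p = 5e+11 · (1 − (0.3)²) = 5e+11 · 0.91 ≈ 4.55e+11 m = 455 Gm.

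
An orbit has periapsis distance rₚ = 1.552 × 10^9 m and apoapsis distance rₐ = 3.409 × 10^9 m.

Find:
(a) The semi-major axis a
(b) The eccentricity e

(a) a = (rₚ + rₐ) / 2 = (1.552e+09 + 3.409e+09) / 2 ≈ 2.48e+09 m = 2.481 × 10^9 m.
(b) e = (rₐ − rₚ) / (rₐ + rₚ) = (3.409e+09 − 1.552e+09) / (3.409e+09 + 1.552e+09) ≈ 0.3743.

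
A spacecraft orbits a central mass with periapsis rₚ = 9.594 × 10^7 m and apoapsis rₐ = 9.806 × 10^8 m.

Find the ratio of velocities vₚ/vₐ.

Conservation of angular momentum gives rₚvₚ = rₐvₐ, so vₚ/vₐ = rₐ/rₚ.
vₚ/vₐ = 9.806e+08 / 9.594e+07 ≈ 10.22.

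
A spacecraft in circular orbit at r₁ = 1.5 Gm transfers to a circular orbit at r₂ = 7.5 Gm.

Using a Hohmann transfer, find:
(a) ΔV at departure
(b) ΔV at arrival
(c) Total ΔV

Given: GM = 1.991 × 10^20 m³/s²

Convert to SI: r₁ = 1.5 Gm = 1.5e+09 m; r₂ = 7.5 Gm = 7.5e+09 m.
Transfer semi-major axis: a_t = (r₁ + r₂)/2 = (1.5e+09 + 7.5e+09)/2 = 4.5e+09 m.
Circular speeds: v₁ = √(GM/r₁) = 364326 m/s, v₂ = √(GM/r₂) = 162931 m/s.
Transfer speeds (vis-viva v² = GM(2/r − 1/a_t)): v₁ᵗ = 470343 m/s, v₂ᵗ = 94068.5 m/s.
(a) ΔV₁ = |v₁ᵗ − v₁| ≈ 1.06e+05 m/s = 106 km/s.
(b) ΔV₂ = |v₂ − v₂ᵗ| ≈ 6.886e+04 m/s = 68.86 km/s.
(c) ΔV_total = ΔV₁ + ΔV₂ ≈ 1.749e+05 m/s = 174.9 km/s.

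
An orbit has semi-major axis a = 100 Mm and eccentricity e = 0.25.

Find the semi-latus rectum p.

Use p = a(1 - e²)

Convert to SI: a = 100 Mm = 1e+08 m.
p = a (1 − e²).
p = 1e+08 · (1 − (0.25)²) = 1e+08 · 0.9375 ≈ 9.375e+07 m = 93.75 Mm.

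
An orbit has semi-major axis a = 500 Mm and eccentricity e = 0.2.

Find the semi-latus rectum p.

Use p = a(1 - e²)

Convert to SI: a = 500 Mm = 5e+08 m.
p = a (1 − e²).
p = 5e+08 · (1 − (0.2)²) = 5e+08 · 0.96 ≈ 4.8e+08 m = 480 Mm.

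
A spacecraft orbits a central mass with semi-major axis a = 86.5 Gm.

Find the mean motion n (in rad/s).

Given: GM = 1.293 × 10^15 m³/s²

Convert to SI: a = 86.5 Gm = 8.65e+10 m.
n = √(GM / a³).
n = √(1.293e+15 / (8.65e+10)³) rad/s ≈ 1.413e-09 rad/s.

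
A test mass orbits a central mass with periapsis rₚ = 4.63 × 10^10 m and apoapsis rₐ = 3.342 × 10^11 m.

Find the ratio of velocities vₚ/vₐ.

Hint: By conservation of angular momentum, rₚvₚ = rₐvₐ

Conservation of angular momentum gives rₚvₚ = rₐvₐ, so vₚ/vₐ = rₐ/rₚ.
vₚ/vₐ = 3.342e+11 / 4.63e+10 ≈ 7.218.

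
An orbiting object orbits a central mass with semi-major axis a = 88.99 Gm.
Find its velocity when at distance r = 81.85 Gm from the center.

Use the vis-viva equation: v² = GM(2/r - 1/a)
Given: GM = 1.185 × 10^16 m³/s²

Convert to SI: a = 88.99 Gm = 8.899e+10 m; r = 81.85 Gm = 8.185e+10 m.
Vis-viva: v = √(GM · (2/r − 1/a)).
2/r − 1/a = 2/8.185e+10 − 1/8.899e+10 = 1.31977e-11 m⁻¹.
v = √(1.185e+16 · 1.31977e-11) m/s ≈ 395.5 m/s = 395.5 m/s.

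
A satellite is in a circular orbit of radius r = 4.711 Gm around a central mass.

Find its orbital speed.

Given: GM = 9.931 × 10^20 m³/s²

Convert to SI: r = 4.711 Gm = 4.711e+09 m.
For a circular orbit, gravity supplies the centripetal force, so v = √(GM / r).
v = √(9.931e+20 / 4.711e+09) m/s ≈ 4.591e+05 m/s = 459.1 km/s.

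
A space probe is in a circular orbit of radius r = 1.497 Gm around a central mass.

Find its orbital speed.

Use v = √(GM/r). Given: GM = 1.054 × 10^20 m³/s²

Convert to SI: r = 1.497 Gm = 1.497e+09 m.
For a circular orbit, gravity supplies the centripetal force, so v = √(GM / r).
v = √(1.054e+20 / 1.497e+09) m/s ≈ 2.653e+05 m/s = 265.3 km/s.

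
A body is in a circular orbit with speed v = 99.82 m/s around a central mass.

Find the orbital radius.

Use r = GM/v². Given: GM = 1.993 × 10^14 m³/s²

For a circular orbit, v² = GM / r, so r = GM / v².
r = 1.993e+14 / (99.82)² m ≈ 2e+10 m = 20 Gm.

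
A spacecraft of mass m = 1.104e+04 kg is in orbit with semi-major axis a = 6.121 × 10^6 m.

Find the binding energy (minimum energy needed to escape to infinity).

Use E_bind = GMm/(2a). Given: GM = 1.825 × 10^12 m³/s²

Total orbital energy is E = −GMm/(2a); binding energy is E_bind = −E = GMm/(2a).
E_bind = 1.825e+12 · 1.104e+04 / (2 · 6.121e+06) J ≈ 1.646e+09 J = 1.646 GJ.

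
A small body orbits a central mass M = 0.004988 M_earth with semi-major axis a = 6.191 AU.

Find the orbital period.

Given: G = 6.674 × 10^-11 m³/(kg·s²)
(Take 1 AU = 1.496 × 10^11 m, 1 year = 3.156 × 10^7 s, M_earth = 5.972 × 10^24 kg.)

Convert to SI: a = 6.191 AU = 9.26174e+11 m; M = 0.004988 M_earth = 2.97883e+22 kg.
GM = G · M = 6.674e-11 · 2.97883e+22 = 1.98807e+12 m³/s².
Kepler's third law: T = 2π √(a³ / GM).
Substituting a = 9.26174e+11 m and GM = 1.98807e+12 m³/s²:
T = 2π √((9.26174e+11)³ / 1.98807e+12) s
T ≈ 3.972e+12 s = 1.259e+05 years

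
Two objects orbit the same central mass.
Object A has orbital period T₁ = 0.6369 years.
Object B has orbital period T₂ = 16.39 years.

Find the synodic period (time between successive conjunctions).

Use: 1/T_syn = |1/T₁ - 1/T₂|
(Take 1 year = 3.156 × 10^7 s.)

Convert to SI: T₁ = 0.6369 years = 2.01006e+07 s; T₂ = 16.39 years = 5.17268e+08 s.
T_syn = |T₁ · T₂ / (T₁ − T₂)|.
T_syn = |2.01006e+07 · 5.17268e+08 / (2.01006e+07 − 5.17268e+08)| s ≈ 2.091e+07 s = 0.6626 years.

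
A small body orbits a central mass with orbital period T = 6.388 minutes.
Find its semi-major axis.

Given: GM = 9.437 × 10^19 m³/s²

Convert to SI: T = 6.388 minutes = 383.28 s.
Invert Kepler's third law: a = (GM · T² / (4π²))^(1/3).
Substituting T = 383.28 s and GM = 9.437e+19 m³/s²:
a = (9.437e+19 · (383.28)² / (4π²))^(1/3) m
a ≈ 7.055e+07 m = 70.55 Mm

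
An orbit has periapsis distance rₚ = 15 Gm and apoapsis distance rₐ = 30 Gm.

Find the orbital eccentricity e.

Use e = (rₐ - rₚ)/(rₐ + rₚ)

Convert to SI: rₚ = 15 Gm = 1.5e+10 m; rₐ = 30 Gm = 3e+10 m.
e = (rₐ − rₚ) / (rₐ + rₚ).
e = (3e+10 − 1.5e+10) / (3e+10 + 1.5e+10) = 1.5e+10 / 4.5e+10 ≈ 0.3333.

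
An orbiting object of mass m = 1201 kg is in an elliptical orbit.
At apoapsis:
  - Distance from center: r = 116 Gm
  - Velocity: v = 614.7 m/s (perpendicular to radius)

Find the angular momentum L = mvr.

Convert to SI: r = 116 Gm = 1.16e+11 m.
Since v is perpendicular to r, L = m · v · r.
L = 1201 · 614.7 · 1.16e+11 kg·m²/s ≈ 8.564e+16 kg·m²/s.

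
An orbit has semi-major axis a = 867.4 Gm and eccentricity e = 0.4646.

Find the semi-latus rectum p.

Convert to SI: a = 867.4 Gm = 8.674e+11 m.
p = a (1 − e²).
p = 8.674e+11 · (1 − (0.4646)²) = 8.674e+11 · 0.784147 ≈ 6.802e+11 m = 680.2 Gm.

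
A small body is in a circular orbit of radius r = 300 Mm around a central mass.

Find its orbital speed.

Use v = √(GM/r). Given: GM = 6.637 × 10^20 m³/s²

Convert to SI: r = 300 Mm = 3e+08 m.
For a circular orbit, gravity supplies the centripetal force, so v = √(GM / r).
v = √(6.637e+20 / 3e+08) m/s ≈ 1.487e+06 m/s = 1487 km/s.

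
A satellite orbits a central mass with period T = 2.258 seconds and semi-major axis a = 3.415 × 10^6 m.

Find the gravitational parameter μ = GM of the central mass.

GM = 4π² · a³ / T².
GM = 4π² · (3.415e+06)³ / (2.258)² m³/s² ≈ 3.084e+20 m³/s² = 3.084 × 10^20 m³/s².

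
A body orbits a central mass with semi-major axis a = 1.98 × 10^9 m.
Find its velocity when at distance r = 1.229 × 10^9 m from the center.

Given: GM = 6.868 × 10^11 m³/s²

Vis-viva: v = √(GM · (2/r − 1/a)).
2/r − 1/a = 2/1.229e+09 − 1/1.98e+09 = 1.12229e-09 m⁻¹.
v = √(6.868e+11 · 1.12229e-09) m/s ≈ 27.76 m/s = 27.76 m/s.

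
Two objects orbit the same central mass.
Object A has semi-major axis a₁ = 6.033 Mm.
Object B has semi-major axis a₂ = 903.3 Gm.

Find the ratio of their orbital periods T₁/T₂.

Convert to SI: a₁ = 6.033 Mm = 6.033e+06 m; a₂ = 903.3 Gm = 9.033e+11 m.
From Kepler's third law, (T₁/T₂)² = (a₁/a₂)³, so T₁/T₂ = (a₁/a₂)^(3/2).
a₁/a₂ = 6.033e+06 / 9.033e+11 = 6.67884e-06.
T₁/T₂ = (6.67884e-06)^(3/2) ≈ 1.726e-08.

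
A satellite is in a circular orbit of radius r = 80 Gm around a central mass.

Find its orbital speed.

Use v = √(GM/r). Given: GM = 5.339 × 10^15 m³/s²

Convert to SI: r = 80 Gm = 8e+10 m.
For a circular orbit, gravity supplies the centripetal force, so v = √(GM / r).
v = √(5.339e+15 / 8e+10) m/s ≈ 258.3 m/s = 258.3 m/s.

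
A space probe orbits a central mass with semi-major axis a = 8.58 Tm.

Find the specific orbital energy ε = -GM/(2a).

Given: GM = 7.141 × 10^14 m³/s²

Convert to SI: a = 8.58 Tm = 8.58e+12 m.
ε = −GM / (2a).
ε = −7.141e+14 / (2 · 8.58e+12) J/kg ≈ -41.61 J/kg = -41.61 J/kg.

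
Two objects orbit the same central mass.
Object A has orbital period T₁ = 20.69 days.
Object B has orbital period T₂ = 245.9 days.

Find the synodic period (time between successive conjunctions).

Convert to SI: T₁ = 20.69 days = 1.78762e+06 s; T₂ = 245.9 days = 2.12458e+07 s.
T_syn = |T₁ · T₂ / (T₁ − T₂)|.
T_syn = |1.78762e+06 · 2.12458e+07 / (1.78762e+06 − 2.12458e+07)| s ≈ 1.952e+06 s = 22.59 days.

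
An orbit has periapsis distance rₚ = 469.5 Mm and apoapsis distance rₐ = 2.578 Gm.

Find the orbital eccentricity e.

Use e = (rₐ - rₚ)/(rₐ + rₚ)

Convert to SI: rₚ = 469.5 Mm = 4.695e+08 m; rₐ = 2.578 Gm = 2.578e+09 m.
e = (rₐ − rₚ) / (rₐ + rₚ).
e = (2.578e+09 − 4.695e+08) / (2.578e+09 + 4.695e+08) = 2.1085e+09 / 3.0475e+09 ≈ 0.6919.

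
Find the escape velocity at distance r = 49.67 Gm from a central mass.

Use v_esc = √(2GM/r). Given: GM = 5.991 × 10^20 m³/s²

Convert to SI: r = 49.67 Gm = 4.967e+10 m.
Escape velocity comes from setting total energy to zero: ½v² − GM/r = 0 ⇒ v_esc = √(2GM / r).
v_esc = √(2 · 5.991e+20 / 4.967e+10) m/s ≈ 1.553e+05 m/s = 155.3 km/s.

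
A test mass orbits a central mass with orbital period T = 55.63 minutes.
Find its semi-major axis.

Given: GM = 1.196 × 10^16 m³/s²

Convert to SI: T = 55.63 minutes = 3337.8 s.
Invert Kepler's third law: a = (GM · T² / (4π²))^(1/3).
Substituting T = 3337.8 s and GM = 1.196e+16 m³/s²:
a = (1.196e+16 · (3337.8)² / (4π²))^(1/3) m
a ≈ 1.5e+07 m = 15 Mm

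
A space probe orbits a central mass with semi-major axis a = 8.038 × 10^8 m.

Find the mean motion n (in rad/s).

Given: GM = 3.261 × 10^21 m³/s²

n = √(GM / a³).
n = √(3.261e+21 / (8.038e+08)³) rad/s ≈ 0.002506 rad/s.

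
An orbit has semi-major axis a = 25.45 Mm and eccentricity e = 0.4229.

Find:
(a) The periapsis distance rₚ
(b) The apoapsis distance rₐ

Convert to SI: a = 25.45 Mm = 2.545e+07 m.
(a) rₚ = a(1 − e) = 2.545e+07 · (1 − 0.4229) = 2.545e+07 · 0.5771 ≈ 1.469e+07 m = 14.69 Mm.
(b) rₐ = a(1 + e) = 2.545e+07 · (1 + 0.4229) = 2.545e+07 · 1.4229 ≈ 3.621e+07 m = 36.21 Mm.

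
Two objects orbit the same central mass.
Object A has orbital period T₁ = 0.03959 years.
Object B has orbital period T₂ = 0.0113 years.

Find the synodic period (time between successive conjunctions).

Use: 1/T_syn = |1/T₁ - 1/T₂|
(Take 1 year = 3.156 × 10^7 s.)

Convert to SI: T₁ = 0.03959 years = 1.24946e+06 s; T₂ = 0.0113 years = 356628 s.
T_syn = |T₁ · T₂ / (T₁ − T₂)|.
T_syn = |1.24946e+06 · 356628 / (1.24946e+06 − 356628)| s ≈ 4.991e+05 s = 0.01581 years.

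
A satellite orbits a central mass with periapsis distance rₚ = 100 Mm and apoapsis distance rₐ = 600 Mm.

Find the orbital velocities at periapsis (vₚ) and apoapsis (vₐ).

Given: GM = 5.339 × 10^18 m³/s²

Convert to SI: rₚ = 100 Mm = 1e+08 m; rₐ = 600 Mm = 6e+08 m.
Use the vis-viva equation v² = GM(2/r − 1/a) with a = (rₚ + rₐ)/2 = (1e+08 + 6e+08)/2 = 3.5e+08 m.
vₚ = √(GM · (2/rₚ − 1/a)) = √(5.339e+18 · (2/1e+08 − 1/3.5e+08)) m/s ≈ 3.025e+05 m/s = 302.5 km/s.
vₐ = √(GM · (2/rₐ − 1/a)) = √(5.339e+18 · (2/6e+08 − 1/3.5e+08)) m/s ≈ 5.042e+04 m/s = 50.42 km/s.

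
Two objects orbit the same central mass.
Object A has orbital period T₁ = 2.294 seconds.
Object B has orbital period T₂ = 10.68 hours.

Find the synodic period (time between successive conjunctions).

Convert to SI: T₂ = 10.68 hours = 38448 s.
T_syn = |T₁ · T₂ / (T₁ − T₂)|.
T_syn = |2.294 · 38448 / (2.294 − 38448)| s ≈ 2.294 s = 2.294 seconds.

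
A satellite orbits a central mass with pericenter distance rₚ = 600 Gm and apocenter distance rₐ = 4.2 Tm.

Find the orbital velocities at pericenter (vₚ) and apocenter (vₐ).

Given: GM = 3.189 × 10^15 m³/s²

Convert to SI: rₚ = 600 Gm = 6e+11 m; rₐ = 4.2 Tm = 4.2e+12 m.
Use the vis-viva equation v² = GM(2/r − 1/a) with a = (rₚ + rₐ)/2 = (6e+11 + 4.2e+12)/2 = 2.4e+12 m.
vₚ = √(GM · (2/rₚ − 1/a)) = √(3.189e+15 · (2/6e+11 − 1/2.4e+12)) m/s ≈ 96.44 m/s = 96.44 m/s.
vₐ = √(GM · (2/rₐ − 1/a)) = √(3.189e+15 · (2/4.2e+12 − 1/2.4e+12)) m/s ≈ 13.78 m/s = 13.78 m/s.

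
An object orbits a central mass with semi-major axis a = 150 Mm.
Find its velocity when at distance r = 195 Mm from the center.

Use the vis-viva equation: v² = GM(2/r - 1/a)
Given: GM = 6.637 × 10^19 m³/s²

Convert to SI: a = 150 Mm = 1.5e+08 m; r = 195 Mm = 1.95e+08 m.
Vis-viva: v = √(GM · (2/r − 1/a)).
2/r − 1/a = 2/1.95e+08 − 1/1.5e+08 = 3.58974e-09 m⁻¹.
v = √(6.637e+19 · 3.58974e-09) m/s ≈ 4.881e+05 m/s = 488.1 km/s.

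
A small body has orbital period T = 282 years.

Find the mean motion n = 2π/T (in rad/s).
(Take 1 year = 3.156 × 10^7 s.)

Convert to SI: T = 282 years = 8.89992e+09 s.
n = 2π / T.
n = 2π / 8.89992e+09 s ≈ 7.06e-10 rad/s.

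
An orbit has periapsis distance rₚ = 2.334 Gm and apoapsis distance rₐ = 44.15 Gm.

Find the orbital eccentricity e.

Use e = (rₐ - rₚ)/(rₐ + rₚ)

Convert to SI: rₚ = 2.334 Gm = 2.334e+09 m; rₐ = 44.15 Gm = 4.415e+10 m.
e = (rₐ − rₚ) / (rₐ + rₚ).
e = (4.415e+10 − 2.334e+09) / (4.415e+10 + 2.334e+09) = 4.1816e+10 / 4.6484e+10 ≈ 0.8996.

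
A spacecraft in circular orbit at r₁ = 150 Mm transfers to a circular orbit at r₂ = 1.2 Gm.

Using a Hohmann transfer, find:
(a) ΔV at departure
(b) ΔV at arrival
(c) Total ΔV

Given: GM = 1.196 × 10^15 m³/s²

Convert to SI: r₁ = 150 Mm = 1.5e+08 m; r₂ = 1.2 Gm = 1.2e+09 m.
Transfer semi-major axis: a_t = (r₁ + r₂)/2 = (1.5e+08 + 1.2e+09)/2 = 6.75e+08 m.
Circular speeds: v₁ = √(GM/r₁) = 2823.71 m/s, v₂ = √(GM/r₂) = 998.332 m/s.
Transfer speeds (vis-viva v² = GM(2/r − 1/a_t)): v₁ᵗ = 3764.95 m/s, v₂ᵗ = 470.618 m/s.
(a) ΔV₁ = |v₁ᵗ − v₁| ≈ 941.2 m/s = 941.2 m/s.
(b) ΔV₂ = |v₂ − v₂ᵗ| ≈ 527.7 m/s = 527.7 m/s.
(c) ΔV_total = ΔV₁ + ΔV₂ ≈ 1469 m/s = 1.469 km/s.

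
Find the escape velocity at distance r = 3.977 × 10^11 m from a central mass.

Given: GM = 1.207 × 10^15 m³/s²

Escape velocity comes from setting total energy to zero: ½v² − GM/r = 0 ⇒ v_esc = √(2GM / r).
v_esc = √(2 · 1.207e+15 / 3.977e+11) m/s ≈ 77.91 m/s = 77.91 m/s.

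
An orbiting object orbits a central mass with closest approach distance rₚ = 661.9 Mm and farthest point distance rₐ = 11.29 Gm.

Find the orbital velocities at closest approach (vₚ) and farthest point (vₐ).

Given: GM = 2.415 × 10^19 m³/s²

Convert to SI: rₚ = 661.9 Mm = 6.619e+08 m; rₐ = 11.29 Gm = 1.129e+10 m.
Use the vis-viva equation v² = GM(2/r − 1/a) with a = (rₚ + rₐ)/2 = (6.619e+08 + 1.129e+10)/2 = 5.97595e+09 m.
vₚ = √(GM · (2/rₚ − 1/a)) = √(2.415e+19 · (2/6.619e+08 − 1/5.97595e+09)) m/s ≈ 2.625e+05 m/s = 262.5 km/s.
vₐ = √(GM · (2/rₐ − 1/a)) = √(2.415e+19 · (2/1.129e+10 − 1/5.97595e+09)) m/s ≈ 1.539e+04 m/s = 15.39 km/s.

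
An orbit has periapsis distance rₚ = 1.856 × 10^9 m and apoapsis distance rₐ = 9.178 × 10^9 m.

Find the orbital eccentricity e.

e = (rₐ − rₚ) / (rₐ + rₚ).
e = (9.178e+09 − 1.856e+09) / (9.178e+09 + 1.856e+09) = 7.322e+09 / 1.1034e+10 ≈ 0.6636.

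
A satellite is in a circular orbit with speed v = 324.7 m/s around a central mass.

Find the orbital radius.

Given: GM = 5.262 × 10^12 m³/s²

For a circular orbit, v² = GM / r, so r = GM / v².
r = 5.262e+12 / (324.7)² m ≈ 4.991e+07 m = 49.91 Mm.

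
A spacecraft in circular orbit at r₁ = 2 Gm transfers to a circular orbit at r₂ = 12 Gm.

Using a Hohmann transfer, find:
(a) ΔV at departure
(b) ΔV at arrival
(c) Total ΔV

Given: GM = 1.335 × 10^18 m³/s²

Convert to SI: r₁ = 2 Gm = 2e+09 m; r₂ = 12 Gm = 1.2e+10 m.
Transfer semi-major axis: a_t = (r₁ + r₂)/2 = (2e+09 + 1.2e+10)/2 = 7e+09 m.
Circular speeds: v₁ = √(GM/r₁) = 25836 m/s, v₂ = √(GM/r₂) = 10547.5 m/s.
Transfer speeds (vis-viva v² = GM(2/r − 1/a_t)): v₁ᵗ = 33827.3 m/s, v₂ᵗ = 5637.88 m/s.
(a) ΔV₁ = |v₁ᵗ − v₁| ≈ 7991 m/s = 7.991 km/s.
(b) ΔV₂ = |v₂ − v₂ᵗ| ≈ 4910 m/s = 4.91 km/s.
(c) ΔV_total = ΔV₁ + ΔV₂ ≈ 1.29e+04 m/s = 12.9 km/s.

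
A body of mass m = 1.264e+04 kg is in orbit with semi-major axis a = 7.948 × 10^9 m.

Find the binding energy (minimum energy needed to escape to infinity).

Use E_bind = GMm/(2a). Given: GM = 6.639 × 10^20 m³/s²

Total orbital energy is E = −GMm/(2a); binding energy is E_bind = −E = GMm/(2a).
E_bind = 6.639e+20 · 1.264e+04 / (2 · 7.948e+09) J ≈ 5.279e+14 J = 527.9 TJ.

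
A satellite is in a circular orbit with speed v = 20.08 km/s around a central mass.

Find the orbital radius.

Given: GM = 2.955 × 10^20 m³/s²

Convert to SI: v = 20.08 km/s = 20080 m/s.
For a circular orbit, v² = GM / r, so r = GM / v².
r = 2.955e+20 / (20080)² m ≈ 7.329e+11 m = 7.329 × 10^11 m.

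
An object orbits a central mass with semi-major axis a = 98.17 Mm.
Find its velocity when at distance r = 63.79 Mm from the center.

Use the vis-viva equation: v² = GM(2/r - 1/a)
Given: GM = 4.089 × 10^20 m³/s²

Convert to SI: a = 98.17 Mm = 9.817e+07 m; r = 63.79 Mm = 6.379e+07 m.
Vis-viva: v = √(GM · (2/r − 1/a)).
2/r − 1/a = 2/6.379e+07 − 1/9.817e+07 = 2.11665e-08 m⁻¹.
v = √(4.089e+20 · 2.11665e-08) m/s ≈ 2.942e+06 m/s = 2942 km/s.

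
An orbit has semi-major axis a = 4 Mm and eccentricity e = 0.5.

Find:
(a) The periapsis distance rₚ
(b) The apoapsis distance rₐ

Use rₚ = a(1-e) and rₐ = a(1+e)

Convert to SI: a = 4 Mm = 4e+06 m.
(a) rₚ = a(1 − e) = 4e+06 · (1 − 0.5) = 4e+06 · 0.5 ≈ 2e+06 m = 2 Mm.
(b) rₐ = a(1 + e) = 4e+06 · (1 + 0.5) = 4e+06 · 1.5 ≈ 6e+06 m = 6 Mm.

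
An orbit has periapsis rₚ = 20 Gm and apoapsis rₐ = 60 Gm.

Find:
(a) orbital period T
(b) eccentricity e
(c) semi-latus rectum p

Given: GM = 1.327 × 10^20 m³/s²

Convert to SI: rₚ = 20 Gm = 2e+10 m; rₐ = 60 Gm = 6e+10 m.
(a) With a = (rₚ + rₐ)/2 = 4e+10 m, T = 2π √(a³/GM) = 2π √((4e+10)³/1.327e+20) s ≈ 4.363e+06 s
(b) e = (rₐ − rₚ)/(rₐ + rₚ) = (6e+10 − 2e+10)/(6e+10 + 2e+10) ≈ 0.5
(c) From a = (rₚ + rₐ)/2 = 4e+10 m and e = (rₐ − rₚ)/(rₐ + rₚ) = 0.5, p = a(1 − e²) = 4e+10 · (1 − (0.5)²) ≈ 3e+10 m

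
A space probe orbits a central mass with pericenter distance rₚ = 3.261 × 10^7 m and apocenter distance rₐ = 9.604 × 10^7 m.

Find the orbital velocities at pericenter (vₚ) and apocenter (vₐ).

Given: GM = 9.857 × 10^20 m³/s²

Use the vis-viva equation v² = GM(2/r − 1/a) with a = (rₚ + rₐ)/2 = (3.261e+07 + 9.604e+07)/2 = 6.4325e+07 m.
vₚ = √(GM · (2/rₚ − 1/a)) = √(9.857e+20 · (2/3.261e+07 − 1/6.4325e+07)) m/s ≈ 6.718e+06 m/s = 6718 km/s.
vₐ = √(GM · (2/rₐ − 1/a)) = √(9.857e+20 · (2/9.604e+07 − 1/6.4325e+07)) m/s ≈ 2.281e+06 m/s = 2281 km/s.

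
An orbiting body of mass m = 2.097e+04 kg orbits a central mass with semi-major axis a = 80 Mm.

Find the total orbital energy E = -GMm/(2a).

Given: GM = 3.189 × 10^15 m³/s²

Convert to SI: a = 80 Mm = 8e+07 m.
E = −GMm / (2a).
E = −3.189e+15 · 2.097e+04 / (2 · 8e+07) J ≈ -4.18e+11 J = -418 GJ.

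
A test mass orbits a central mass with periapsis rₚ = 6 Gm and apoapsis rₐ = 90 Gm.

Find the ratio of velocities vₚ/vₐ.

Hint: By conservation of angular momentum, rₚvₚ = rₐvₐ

Convert to SI: rₚ = 6 Gm = 6e+09 m; rₐ = 90 Gm = 9e+10 m.
Conservation of angular momentum gives rₚvₚ = rₐvₐ, so vₚ/vₐ = rₐ/rₚ.
vₚ/vₐ = 9e+10 / 6e+09 ≈ 15.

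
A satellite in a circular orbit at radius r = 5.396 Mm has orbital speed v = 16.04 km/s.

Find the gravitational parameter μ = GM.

Convert to SI: r = 5.396 Mm = 5.396e+06 m; v = 16.04 km/s = 16040 m/s.
For a circular orbit v² = GM/r, so GM = v² · r.
GM = (16040)² · 5.396e+06 m³/s² ≈ 1.388e+15 m³/s² = 1.388 × 10^15 m³/s².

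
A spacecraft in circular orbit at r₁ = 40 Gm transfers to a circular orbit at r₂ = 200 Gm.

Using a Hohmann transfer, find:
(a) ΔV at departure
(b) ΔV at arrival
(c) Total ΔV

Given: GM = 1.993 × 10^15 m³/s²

Convert to SI: r₁ = 40 Gm = 4e+10 m; r₂ = 200 Gm = 2e+11 m.
Transfer semi-major axis: a_t = (r₁ + r₂)/2 = (4e+10 + 2e+11)/2 = 1.2e+11 m.
Circular speeds: v₁ = √(GM/r₁) = 223.215 m/s, v₂ = √(GM/r₂) = 99.8248 m/s.
Transfer speeds (vis-viva v² = GM(2/r − 1/a_t)): v₁ᵗ = 288.17 m/s, v₂ᵗ = 57.6339 m/s.
(a) ΔV₁ = |v₁ᵗ − v₁| ≈ 64.95 m/s = 64.95 m/s.
(b) ΔV₂ = |v₂ − v₂ᵗ| ≈ 42.19 m/s = 42.19 m/s.
(c) ΔV_total = ΔV₁ + ΔV₂ ≈ 107.1 m/s = 107.1 m/s.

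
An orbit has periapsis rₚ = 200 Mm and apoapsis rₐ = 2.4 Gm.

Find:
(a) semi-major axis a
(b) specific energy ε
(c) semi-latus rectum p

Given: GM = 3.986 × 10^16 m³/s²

Convert to SI: rₚ = 200 Mm = 2e+08 m; rₐ = 2.4 Gm = 2.4e+09 m.
(a) a = (rₚ + rₐ)/2 = (2e+08 + 2.4e+09)/2 ≈ 1.3e+09 m
(b) With a = (rₚ + rₐ)/2 = 1.3e+09 m, ε = −GM/(2a) = −3.986e+16/(2 · 1.3e+09) J/kg ≈ -1.533e+07 J/kg
(c) From a = (rₚ + rₐ)/2 = 1.3e+09 m and e = (rₐ − rₚ)/(rₐ + rₚ) = 0.846154, p = a(1 − e²) = 1.3e+09 · (1 − (0.846154)²) ≈ 3.692e+08 m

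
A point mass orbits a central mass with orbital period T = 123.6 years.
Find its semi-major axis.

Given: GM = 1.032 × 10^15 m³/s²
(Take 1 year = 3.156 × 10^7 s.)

Convert to SI: T = 123.6 years = 3.90082e+09 s.
Invert Kepler's third law: a = (GM · T² / (4π²))^(1/3).
Substituting T = 3.90082e+09 s and GM = 1.032e+15 m³/s²:
a = (1.032e+15 · (3.90082e+09)² / (4π²))^(1/3) m
a ≈ 7.354e+10 m = 73.54 Gm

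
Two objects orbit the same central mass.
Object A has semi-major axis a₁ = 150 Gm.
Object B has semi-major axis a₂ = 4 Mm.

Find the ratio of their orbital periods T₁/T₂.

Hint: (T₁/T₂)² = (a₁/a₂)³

Convert to SI: a₁ = 150 Gm = 1.5e+11 m; a₂ = 4 Mm = 4e+06 m.
From Kepler's third law, (T₁/T₂)² = (a₁/a₂)³, so T₁/T₂ = (a₁/a₂)^(3/2).
a₁/a₂ = 1.5e+11 / 4e+06 = 37500.
T₁/T₂ = (37500)^(3/2) ≈ 7.262e+06.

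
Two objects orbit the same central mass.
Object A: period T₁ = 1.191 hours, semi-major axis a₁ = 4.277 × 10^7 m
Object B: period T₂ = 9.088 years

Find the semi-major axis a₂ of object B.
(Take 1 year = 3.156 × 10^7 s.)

Convert to SI: T₁ = 1.191 hours = 4287.6 s; T₂ = 9.088 years = 2.86817e+08 s.
Kepler's third law: (T₁/T₂)² = (a₁/a₂)³ ⇒ a₂ = a₁ · (T₂/T₁)^(2/3).
T₂/T₁ = 2.86817e+08 / 4287.6 = 66894.6.
a₂ = 4.277e+07 · (66894.6)^(2/3) m ≈ 7.048e+10 m = 7.048 × 10^10 m.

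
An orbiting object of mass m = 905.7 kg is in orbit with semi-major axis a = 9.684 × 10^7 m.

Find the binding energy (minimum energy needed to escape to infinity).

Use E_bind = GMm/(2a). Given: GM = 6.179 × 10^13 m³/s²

Total orbital energy is E = −GMm/(2a); binding energy is E_bind = −E = GMm/(2a).
E_bind = 6.179e+13 · 905.7 / (2 · 9.684e+07) J ≈ 2.889e+08 J = 288.9 MJ.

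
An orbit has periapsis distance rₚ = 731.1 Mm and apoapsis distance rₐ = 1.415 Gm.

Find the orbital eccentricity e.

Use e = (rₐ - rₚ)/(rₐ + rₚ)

Convert to SI: rₚ = 731.1 Mm = 7.311e+08 m; rₐ = 1.415 Gm = 1.415e+09 m.
e = (rₐ − rₚ) / (rₐ + rₚ).
e = (1.415e+09 − 7.311e+08) / (1.415e+09 + 7.311e+08) = 6.839e+08 / 2.1461e+09 ≈ 0.3187.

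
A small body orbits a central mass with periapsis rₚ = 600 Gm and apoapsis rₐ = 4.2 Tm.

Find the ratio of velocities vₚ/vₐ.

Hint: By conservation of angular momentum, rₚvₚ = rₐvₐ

Convert to SI: rₚ = 600 Gm = 6e+11 m; rₐ = 4.2 Tm = 4.2e+12 m.
Conservation of angular momentum gives rₚvₚ = rₐvₐ, so vₚ/vₐ = rₐ/rₚ.
vₚ/vₐ = 4.2e+12 / 6e+11 ≈ 7.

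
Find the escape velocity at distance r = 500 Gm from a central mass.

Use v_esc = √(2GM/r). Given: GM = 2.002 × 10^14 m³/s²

Convert to SI: r = 500 Gm = 5e+11 m.
Escape velocity comes from setting total energy to zero: ½v² − GM/r = 0 ⇒ v_esc = √(2GM / r).
v_esc = √(2 · 2.002e+14 / 5e+11) m/s ≈ 28.3 m/s = 28.3 m/s.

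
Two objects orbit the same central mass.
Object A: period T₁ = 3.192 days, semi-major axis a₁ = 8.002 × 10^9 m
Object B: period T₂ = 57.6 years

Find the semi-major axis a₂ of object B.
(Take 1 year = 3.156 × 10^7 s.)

Convert to SI: T₁ = 3.192 days = 275789 s; T₂ = 57.6 years = 1.81786e+09 s.
Kepler's third law: (T₁/T₂)² = (a₁/a₂)³ ⇒ a₂ = a₁ · (T₂/T₁)^(2/3).
T₂/T₁ = 1.81786e+09 / 275789 = 6591.48.
a₂ = 8.002e+09 · (6591.48)^(2/3) m ≈ 2.813e+12 m = 2.813 × 10^12 m.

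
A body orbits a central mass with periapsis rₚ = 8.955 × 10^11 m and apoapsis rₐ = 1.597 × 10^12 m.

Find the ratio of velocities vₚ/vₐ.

Conservation of angular momentum gives rₚvₚ = rₐvₐ, so vₚ/vₐ = rₐ/rₚ.
vₚ/vₐ = 1.597e+12 / 8.955e+11 ≈ 1.783.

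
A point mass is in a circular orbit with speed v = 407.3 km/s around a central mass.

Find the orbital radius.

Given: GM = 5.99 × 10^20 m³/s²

Convert to SI: v = 407.3 km/s = 407300 m/s.
For a circular orbit, v² = GM / r, so r = GM / v².
r = 5.99e+20 / (407300)² m ≈ 3.611e+09 m = 3.611 × 10^9 m.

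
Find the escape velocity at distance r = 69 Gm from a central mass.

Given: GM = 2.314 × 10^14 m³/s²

Convert to SI: r = 69 Gm = 6.9e+10 m.
Escape velocity comes from setting total energy to zero: ½v² − GM/r = 0 ⇒ v_esc = √(2GM / r).
v_esc = √(2 · 2.314e+14 / 6.9e+10) m/s ≈ 81.9 m/s = 81.9 m/s.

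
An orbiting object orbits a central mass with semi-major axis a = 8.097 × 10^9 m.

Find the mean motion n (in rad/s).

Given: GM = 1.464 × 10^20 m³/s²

n = √(GM / a³).
n = √(1.464e+20 / (8.097e+09)³) rad/s ≈ 1.661e-05 rad/s.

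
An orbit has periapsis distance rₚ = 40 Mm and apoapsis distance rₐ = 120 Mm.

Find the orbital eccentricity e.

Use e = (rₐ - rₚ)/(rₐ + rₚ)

Convert to SI: rₚ = 40 Mm = 4e+07 m; rₐ = 120 Mm = 1.2e+08 m.
e = (rₐ − rₚ) / (rₐ + rₚ).
e = (1.2e+08 − 4e+07) / (1.2e+08 + 4e+07) = 8e+07 / 1.6e+08 ≈ 0.5.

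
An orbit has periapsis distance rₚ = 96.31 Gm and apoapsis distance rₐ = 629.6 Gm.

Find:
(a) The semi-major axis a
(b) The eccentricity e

Convert to SI: rₚ = 96.31 Gm = 9.631e+10 m; rₐ = 629.6 Gm = 6.296e+11 m.
(a) a = (rₚ + rₐ) / 2 = (9.631e+10 + 6.296e+11) / 2 ≈ 3.63e+11 m = 363 Gm.
(b) e = (rₐ − rₚ) / (rₐ + rₚ) = (6.296e+11 − 9.631e+10) / (6.296e+11 + 9.631e+10) ≈ 0.7347.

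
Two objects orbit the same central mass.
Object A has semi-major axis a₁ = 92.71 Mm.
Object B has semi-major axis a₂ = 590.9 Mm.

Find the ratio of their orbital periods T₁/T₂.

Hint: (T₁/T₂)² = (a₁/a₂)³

Convert to SI: a₁ = 92.71 Mm = 9.271e+07 m; a₂ = 590.9 Mm = 5.909e+08 m.
From Kepler's third law, (T₁/T₂)² = (a₁/a₂)³, so T₁/T₂ = (a₁/a₂)^(3/2).
a₁/a₂ = 9.271e+07 / 5.909e+08 = 0.156896.
T₁/T₂ = (0.156896)^(3/2) ≈ 0.06215.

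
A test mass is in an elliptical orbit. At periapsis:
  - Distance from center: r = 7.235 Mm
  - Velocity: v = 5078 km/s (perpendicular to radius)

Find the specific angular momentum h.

Convert to SI: r = 7.235 Mm = 7.235e+06 m; v = 5078 km/s = 5.078e+06 m/s.
With v perpendicular to r, h = r · v.
h = 7.235e+06 · 5.078e+06 m²/s ≈ 3.674e+13 m²/s.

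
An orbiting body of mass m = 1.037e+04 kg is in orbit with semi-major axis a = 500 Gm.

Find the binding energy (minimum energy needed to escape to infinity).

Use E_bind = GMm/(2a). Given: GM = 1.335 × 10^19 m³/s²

Convert to SI: a = 500 Gm = 5e+11 m.
Total orbital energy is E = −GMm/(2a); binding energy is E_bind = −E = GMm/(2a).
E_bind = 1.335e+19 · 1.037e+04 / (2 · 5e+11) J ≈ 1.384e+11 J = 138.4 GJ.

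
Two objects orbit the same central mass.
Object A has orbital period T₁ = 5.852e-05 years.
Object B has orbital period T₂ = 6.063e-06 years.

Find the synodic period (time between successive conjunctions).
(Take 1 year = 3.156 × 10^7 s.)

Convert to SI: T₁ = 5.852e-05 years = 1846.89 s; T₂ = 6.063e-06 years = 191.348 s.
T_syn = |T₁ · T₂ / (T₁ − T₂)|.
T_syn = |1846.89 · 191.348 / (1846.89 − 191.348)| s ≈ 213.5 s = 6.764e-06 years.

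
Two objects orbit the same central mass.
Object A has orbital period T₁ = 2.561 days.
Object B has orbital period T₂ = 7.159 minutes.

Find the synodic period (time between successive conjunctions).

Convert to SI: T₁ = 2.561 days = 221270 s; T₂ = 7.159 minutes = 429.54 s.
T_syn = |T₁ · T₂ / (T₁ − T₂)|.
T_syn = |221270 · 429.54 / (221270 − 429.54)| s ≈ 430.4 s = 7.173 minutes.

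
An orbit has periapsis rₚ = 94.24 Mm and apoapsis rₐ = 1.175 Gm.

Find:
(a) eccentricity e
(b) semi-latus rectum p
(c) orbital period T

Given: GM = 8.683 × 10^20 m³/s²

Convert to SI: rₚ = 94.24 Mm = 9.424e+07 m; rₐ = 1.175 Gm = 1.175e+09 m.
(a) e = (rₐ − rₚ)/(rₐ + rₚ) = (1.175e+09 − 9.424e+07)/(1.175e+09 + 9.424e+07) ≈ 0.8515
(b) From a = (rₚ + rₐ)/2 = 6.3462e+08 m and e = (rₐ − rₚ)/(rₐ + rₚ) = 0.851502, p = a(1 − e²) = 6.3462e+08 · (1 − (0.851502)²) ≈ 1.745e+08 m
(c) With a = (rₚ + rₐ)/2 = 6.3462e+08 m, T = 2π √(a³/GM) = 2π √((6.3462e+08)³/8.683e+20) s ≈ 3409 s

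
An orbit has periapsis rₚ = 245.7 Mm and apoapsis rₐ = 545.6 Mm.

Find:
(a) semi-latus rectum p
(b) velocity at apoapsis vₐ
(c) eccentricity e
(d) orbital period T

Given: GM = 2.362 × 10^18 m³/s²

Convert to SI: rₚ = 245.7 Mm = 2.457e+08 m; rₐ = 545.6 Mm = 5.456e+08 m.
(a) From a = (rₚ + rₐ)/2 = 3.9565e+08 m and e = (rₐ − rₚ)/(rₐ + rₚ) = 0.378997, p = a(1 − e²) = 3.9565e+08 · (1 − (0.378997)²) ≈ 3.388e+08 m
(b) With a = (rₚ + rₐ)/2 = 3.9565e+08 m, vₐ = √(GM (2/rₐ − 1/a)) = √(2.362e+18 · (2/5.456e+08 − 1/3.9565e+08)) m/s ≈ 5.185e+04 m/s
(c) e = (rₐ − rₚ)/(rₐ + rₚ) = (5.456e+08 − 2.457e+08)/(5.456e+08 + 2.457e+08) ≈ 0.379
(d) With a = (rₚ + rₐ)/2 = 3.9565e+08 m, T = 2π √(a³/GM) = 2π √((3.9565e+08)³/2.362e+18) s ≈ 3.217e+04 s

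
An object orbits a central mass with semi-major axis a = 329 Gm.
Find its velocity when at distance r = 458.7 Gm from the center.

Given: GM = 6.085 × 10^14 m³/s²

Convert to SI: a = 329 Gm = 3.29e+11 m; r = 458.7 Gm = 4.587e+11 m.
Vis-viva: v = √(GM · (2/r − 1/a)).
2/r − 1/a = 2/4.587e+11 − 1/3.29e+11 = 1.32063e-12 m⁻¹.
v = √(6.085e+14 · 1.32063e-12) m/s ≈ 28.35 m/s = 28.35 m/s.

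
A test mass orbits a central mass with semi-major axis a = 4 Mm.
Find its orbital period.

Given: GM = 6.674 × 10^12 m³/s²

Convert to SI: a = 4 Mm = 4e+06 m.
Kepler's third law: T = 2π √(a³ / GM).
Substituting a = 4e+06 m and GM = 6.674e+12 m³/s²:
T = 2π √((4e+06)³ / 6.674e+12) s
T ≈ 1.946e+04 s = 5.405 hours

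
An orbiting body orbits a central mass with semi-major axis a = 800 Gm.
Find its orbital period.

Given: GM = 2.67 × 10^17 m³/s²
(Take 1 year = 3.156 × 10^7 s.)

Convert to SI: a = 800 Gm = 8e+11 m.
Kepler's third law: T = 2π √(a³ / GM).
Substituting a = 8e+11 m and GM = 2.67e+17 m³/s²:
T = 2π √((8e+11)³ / 2.67e+17) s
T ≈ 8.701e+09 s = 275.7 years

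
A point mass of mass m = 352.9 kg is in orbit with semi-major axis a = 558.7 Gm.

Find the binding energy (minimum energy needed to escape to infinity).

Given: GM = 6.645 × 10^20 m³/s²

Convert to SI: a = 558.7 Gm = 5.587e+11 m.
Total orbital energy is E = −GMm/(2a); binding energy is E_bind = −E = GMm/(2a).
E_bind = 6.645e+20 · 352.9 / (2 · 5.587e+11) J ≈ 2.099e+11 J = 209.9 GJ.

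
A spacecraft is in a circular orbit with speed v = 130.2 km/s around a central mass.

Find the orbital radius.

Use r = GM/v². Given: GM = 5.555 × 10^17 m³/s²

Convert to SI: v = 130.2 km/s = 130200 m/s.
For a circular orbit, v² = GM / r, so r = GM / v².
r = 5.555e+17 / (130200)² m ≈ 3.277e+07 m = 3.277 × 10^7 m.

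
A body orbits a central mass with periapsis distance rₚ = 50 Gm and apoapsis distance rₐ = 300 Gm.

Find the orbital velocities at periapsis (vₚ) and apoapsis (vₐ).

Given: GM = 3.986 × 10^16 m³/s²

Convert to SI: rₚ = 50 Gm = 5e+10 m; rₐ = 300 Gm = 3e+11 m.
Use the vis-viva equation v² = GM(2/r − 1/a) with a = (rₚ + rₐ)/2 = (5e+10 + 3e+11)/2 = 1.75e+11 m.
vₚ = √(GM · (2/rₚ − 1/a)) = √(3.986e+16 · (2/5e+10 − 1/1.75e+11)) m/s ≈ 1169 m/s = 1.169 km/s.
vₐ = √(GM · (2/rₐ − 1/a)) = √(3.986e+16 · (2/3e+11 − 1/1.75e+11)) m/s ≈ 194.8 m/s = 194.8 m/s.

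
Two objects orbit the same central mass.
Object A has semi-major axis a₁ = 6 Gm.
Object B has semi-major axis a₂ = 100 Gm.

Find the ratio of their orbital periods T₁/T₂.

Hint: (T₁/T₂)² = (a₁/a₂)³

Convert to SI: a₁ = 6 Gm = 6e+09 m; a₂ = 100 Gm = 1e+11 m.
From Kepler's third law, (T₁/T₂)² = (a₁/a₂)³, so T₁/T₂ = (a₁/a₂)^(3/2).
a₁/a₂ = 6e+09 / 1e+11 = 0.06.
T₁/T₂ = (0.06)^(3/2) ≈ 0.0147.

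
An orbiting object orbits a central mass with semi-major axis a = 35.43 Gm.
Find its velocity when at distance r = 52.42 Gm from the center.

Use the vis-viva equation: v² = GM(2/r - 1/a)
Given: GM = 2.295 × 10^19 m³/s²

Convert to SI: a = 35.43 Gm = 3.543e+10 m; r = 52.42 Gm = 5.242e+10 m.
Vis-viva: v = √(GM · (2/r − 1/a)).
2/r − 1/a = 2/5.242e+10 − 1/3.543e+10 = 9.92871e-12 m⁻¹.
v = √(2.295e+19 · 9.92871e-12) m/s ≈ 1.51e+04 m/s = 15.1 km/s.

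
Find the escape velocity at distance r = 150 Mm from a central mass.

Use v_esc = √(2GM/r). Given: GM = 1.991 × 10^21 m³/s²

Convert to SI: r = 150 Mm = 1.5e+08 m.
Escape velocity comes from setting total energy to zero: ½v² − GM/r = 0 ⇒ v_esc = √(2GM / r).
v_esc = √(2 · 1.991e+21 / 1.5e+08) m/s ≈ 5.152e+06 m/s = 5152 km/s.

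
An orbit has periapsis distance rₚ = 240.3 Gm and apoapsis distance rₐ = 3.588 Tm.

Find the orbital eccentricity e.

Convert to SI: rₚ = 240.3 Gm = 2.403e+11 m; rₐ = 3.588 Tm = 3.588e+12 m.
e = (rₐ − rₚ) / (rₐ + rₚ).
e = (3.588e+12 − 2.403e+11) / (3.588e+12 + 2.403e+11) = 3.3477e+12 / 3.8283e+12 ≈ 0.8745.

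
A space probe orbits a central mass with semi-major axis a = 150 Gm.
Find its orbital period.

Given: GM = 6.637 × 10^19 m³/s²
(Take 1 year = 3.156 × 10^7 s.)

Convert to SI: a = 150 Gm = 1.5e+11 m.
Kepler's third law: T = 2π √(a³ / GM).
Substituting a = 1.5e+11 m and GM = 6.637e+19 m³/s²:
T = 2π √((1.5e+11)³ / 6.637e+19) s
T ≈ 4.481e+07 s = 1.42 years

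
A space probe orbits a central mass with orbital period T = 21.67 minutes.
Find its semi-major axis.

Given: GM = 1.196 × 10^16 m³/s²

Convert to SI: T = 21.67 minutes = 1300.2 s.
Invert Kepler's third law: a = (GM · T² / (4π²))^(1/3).
Substituting T = 1300.2 s and GM = 1.196e+16 m³/s²:
a = (1.196e+16 · (1300.2)² / (4π²))^(1/3) m
a ≈ 8.001e+06 m = 8.001 Mm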